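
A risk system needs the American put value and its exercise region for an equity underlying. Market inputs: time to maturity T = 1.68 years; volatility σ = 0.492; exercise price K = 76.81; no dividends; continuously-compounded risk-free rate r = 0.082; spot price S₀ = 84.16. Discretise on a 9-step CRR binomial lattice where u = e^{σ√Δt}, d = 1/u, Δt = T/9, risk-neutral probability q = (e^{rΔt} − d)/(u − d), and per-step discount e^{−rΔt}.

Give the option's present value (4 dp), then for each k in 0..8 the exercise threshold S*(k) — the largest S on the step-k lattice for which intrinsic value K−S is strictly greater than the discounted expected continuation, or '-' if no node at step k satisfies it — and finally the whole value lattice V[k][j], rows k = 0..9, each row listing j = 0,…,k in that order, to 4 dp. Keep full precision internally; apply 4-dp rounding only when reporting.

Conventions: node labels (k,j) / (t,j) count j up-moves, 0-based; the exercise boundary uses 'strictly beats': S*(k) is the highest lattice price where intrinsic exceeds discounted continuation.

Δt=0.18667, u=1.23685, d=0.80851, q=0.48307, disc=e^(-rΔt)=0.98481
k=9 terminal: V=max(K-S,0) → 64.3863 57.8042 47.7350 32.3311 8.7662 0.0000 0.0000 0.0000 0.0000 0.0000
k=8: j=0 S=15.3662 intr=61.4438 cont=60.2770 V=61.4438[EX]; j=1 S=23.5073 intr=53.3027 cont=52.1360 V=53.3027[EX]; j=2 S=35.9614 intr=40.8486 cont=39.6818 V=40.8486[EX]; j=3 S=55.0138 intr=21.7962 cont=20.6295 V=21.7962[EX]; j=4 S=84.1600 intr=0.0000 cont=4.4627 V=4.4627[hold]; j=5 S=128.7479 intr=0.0000 cont=0.0000 V=0.0000[hold]; j=6 S=196.9585 intr=0.0000 cont=0.0000 V=0.0000[hold]; j=7 S=301.3070 intr=0.0000 cont=0.0000 V=0.0000[hold]; j=8 S=460.9392 intr=0.0000 cont=0.0000 V=0.0000[hold]  S*(8)=55.0138
k=7: j=0 S=19.0058 intr=57.8042 cont=56.6375 V=57.8042[EX]; j=1 S=29.0750 intr=47.7350 cont=46.5683 V=47.7350[EX]; j=2 S=44.4789 intr=32.3311 cont=31.1643 V=32.3311[EX]; j=3 S=68.0438 intr=8.7662 cont=13.2191 V=13.2191[hold]; j=4 S=104.0933 intr=0.0000 cont=2.2719 V=2.2719[hold]; j=5 S=159.2419 intr=0.0000 cont=0.0000 V=0.0000[hold]; j=6 S=243.6082 intr=0.0000 cont=0.0000 V=0.0000[hold]; j=7 S=372.6717 intr=0.0000 cont=0.0000 V=0.0000[hold]  S*(7)=44.4789
k=6: j=0 S=23.5073 intr=53.3027 cont=52.1360 V=53.3027[EX]; j=1 S=35.9614 intr=40.8486 cont=39.6818 V=40.8486[EX]; j=2 S=55.0138 intr=21.7962 cont=22.7479 V=22.7479[hold]; j=3 S=84.1600 intr=0.0000 cont=7.8104 V=7.8104[hold]; j=4 S=128.7479 intr=0.0000 cont=1.1566 V=1.1566[hold]; j=5 S=196.9585 intr=0.0000 cont=0.0000 V=0.0000[hold]; j=6 S=301.3070 intr=0.0000 cont=0.0000 V=0.0000[hold]  S*(6)=35.9614
k=5: j=0 S=29.0750 intr=47.7350 cont=46.5683 V=47.7350[EX]; j=1 S=44.4789 intr=32.3311 cont=31.6171 V=32.3311[EX]; j=2 S=68.0438 intr=8.7662 cont=15.2961 V=15.2961[hold]; j=3 S=104.0933 intr=0.0000 cont=4.5263 V=4.5263[hold]; j=4 S=159.2419 intr=0.0000 cont=0.5888 V=0.5888[hold]; j=5 S=243.6082 intr=0.0000 cont=0.0000 V=0.0000[hold]  S*(5)=44.4789
k=4: j=0 S=35.9614 intr=40.8486 cont=39.6818 V=40.8486[EX]; j=1 S=55.0138 intr=21.7962 cont=23.7360 V=23.7360[hold]; j=2 S=84.1600 intr=0.0000 cont=9.9403 V=9.9403[hold]; j=3 S=128.7479 intr=0.0000 cont=2.5844 V=2.5844[hold]; j=4 S=196.9585 intr=0.0000 cont=0.2997 V=0.2997[hold]  S*(4)=35.9614
k=3: j=0 S=44.4789 intr=32.3311 cont=32.0871 V=32.3311[EX]; j=1 S=68.0438 intr=8.7662 cont=16.8124 V=16.8124[hold]; j=2 S=104.0933 intr=0.0000 cont=6.2899 V=6.2899[hold]; j=3 S=159.2419 intr=0.0000 cont=1.4583 V=1.4583[hold]  S*(3)=44.4789
k=2: j=0 S=55.0138 intr=21.7962 cont=24.4573 V=24.4573[hold]; j=1 S=84.1600 intr=0.0000 cont=11.5512 V=11.5512[hold]; j=2 S=128.7479 intr=0.0000 cont=3.8958 V=3.8958[hold]  S*(2)=-
k=1: j=0 S=68.0438 intr=8.7662 cont=17.9460 V=17.9460[hold]; j=1 S=104.0933 intr=0.0000 cont=7.7338 V=7.7338[hold]  S*(1)=-
k=0: j=0 S=84.1600 intr=0.0000 cont=12.8152 V=12.8152[hold]  S*(0)=-

price = 12.8152
boundary = - - - 44.4789 35.9614 44.4789 35.9614 44.4789 55.0138
tree:
12.8152
17.9460 7.7338
24.4573 11.5512 3.8958
32.3311 16.8124 6.2899 1.4583
40.8486 23.7360 9.9403 2.5844 0.2997
47.7350 32.3311 15.2961 4.5263 0.5888 0.0000
53.3027 40.8486 22.7479 7.8104 1.1566 0.0000 0.0000
57.8042 47.7350 32.3311 13.2191 2.2719 0.0000 0.0000 0.0000
61.4438 53.3027 40.8486 21.7962 4.4627 0.0000 0.0000 0.0000 0.0000
64.3863 57.8042 47.7350 32.3311 8.7662 0.0000 0.0000 0.0000 0.0000 0.0000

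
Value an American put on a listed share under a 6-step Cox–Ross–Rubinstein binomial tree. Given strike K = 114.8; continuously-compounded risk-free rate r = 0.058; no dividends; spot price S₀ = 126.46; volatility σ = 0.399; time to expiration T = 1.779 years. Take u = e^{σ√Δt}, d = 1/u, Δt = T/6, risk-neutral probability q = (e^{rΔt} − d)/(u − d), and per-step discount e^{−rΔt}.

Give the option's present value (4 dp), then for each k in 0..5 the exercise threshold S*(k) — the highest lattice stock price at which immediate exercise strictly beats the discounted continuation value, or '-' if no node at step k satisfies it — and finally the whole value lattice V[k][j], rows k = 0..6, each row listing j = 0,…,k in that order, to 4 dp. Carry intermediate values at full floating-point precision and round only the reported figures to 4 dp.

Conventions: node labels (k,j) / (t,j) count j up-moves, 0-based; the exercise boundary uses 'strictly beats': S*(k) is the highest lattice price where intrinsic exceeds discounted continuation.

params: Δt=0.29650 u=1.24267 d=0.80472 q=0.48550 e^(-rΔt)=0.98295
t_6 payoffs: 80.4587 61.7691 32.9081 0.0000 0.0000 0.0000 0.0000
t_5: node(5,0) S=42.6750 payoff=72.1250 vs cont=70.1677 → 72.1250 [stop]  node(5,1) S=65.9000 payoff=48.9000 vs cont=46.9427 → 48.9000 [stop]  node(5,2) S=101.7647 payoff=13.0353 vs cont=16.6424 → 16.6424 [wait]  node(5,3) S=157.1481 payoff=0.0000 vs cont=0.0000 → 0.0000 [wait]  node(5,4) S=242.6729 payoff=0.0000 vs cont=0.0000 → 0.0000 [wait]  node(5,5) S=374.7427 payoff=0.0000 vs cont=0.0000 → 0.0000 [wait]  ⇒ S*(5)=65.9000
t_4: node(4,0) S=53.0309 payoff=61.7691 vs cont=59.8117 → 61.7691 [stop]  node(4,1) S=81.8919 payoff=32.9081 vs cont=32.6721 → 32.9081 [stop]  node(4,2) S=126.4600 payoff=0.0000 vs cont=8.4165 → 8.4165 [wait]  node(4,3) S=195.2833 payoff=0.0000 vs cont=0.0000 → 0.0000 [wait]  node(4,4) S=301.5624 payoff=0.0000 vs cont=0.0000 → 0.0000 [wait]  ⇒ S*(4)=81.8919
t_3: node(3,0) S=65.9000 payoff=48.9000 vs cont=46.9427 → 48.9000 [stop]  node(3,1) S=101.7647 payoff=13.0353 vs cont=20.6590 → 20.6590 [wait]  node(3,2) S=157.1481 payoff=0.0000 vs cont=4.2564 → 4.2564 [wait]  node(3,3) S=242.6729 payoff=0.0000 vs cont=0.0000 → 0.0000 [wait]  ⇒ S*(3)=65.9000
t_2: node(2,0) S=81.8919 payoff=32.9081 vs cont=34.5889 → 34.5889 [wait]  node(2,1) S=126.4600 payoff=0.0000 vs cont=12.4790 → 12.4790 [wait]  node(2,2) S=195.2833 payoff=0.0000 vs cont=2.1526 → 2.1526 [wait]  ⇒ S*(2)=-
t_1: node(1,0) S=101.7647 payoff=13.0353 vs cont=23.4478 → 23.4478 [wait]  node(1,1) S=157.1481 payoff=0.0000 vs cont=7.3382 → 7.3382 [wait]  ⇒ S*(1)=-
t_0: node(0,0) S=126.4600 payoff=0.0000 vs cont=15.3601 → 15.3601 [wait]  ⇒ S*(0)=-

price = 15.3601
boundary = - - - 65.9000 81.8919 65.9000
tree:
15.3601
23.4478 7.3382
34.5889 12.4790 2.1526
48.9000 20.6590 4.2564 0.0000
61.7691 32.9081 8.4165 0.0000 0.0000
72.1250 48.9000 16.6424 0.0000 0.0000 0.0000
80.4587 61.7691 32.9081 0.0000 0.0000 0.0000 0.0000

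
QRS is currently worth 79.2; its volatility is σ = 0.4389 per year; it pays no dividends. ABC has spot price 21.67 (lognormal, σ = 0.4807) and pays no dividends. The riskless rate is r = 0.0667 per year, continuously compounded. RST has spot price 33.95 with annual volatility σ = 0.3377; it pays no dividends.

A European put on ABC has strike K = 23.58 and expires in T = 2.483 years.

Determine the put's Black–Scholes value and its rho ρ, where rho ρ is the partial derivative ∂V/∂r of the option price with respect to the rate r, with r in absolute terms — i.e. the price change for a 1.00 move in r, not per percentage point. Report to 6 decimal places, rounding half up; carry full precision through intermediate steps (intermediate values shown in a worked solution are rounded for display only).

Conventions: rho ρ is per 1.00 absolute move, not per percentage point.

σ√T = 0.4807·√2.483 = 0.757465
d₁ = (ln(S/K) + (r+σ²/2)T) / (σ√T) = (ln(21.67/23.58) + (0.0667+0.4807²/2)·2.483) / 0.757465 = (-0.084470 + 0.452493) / 0.757465 = 0.485861
d₂ = d₁ − σ√T = 0.485861 − 0.757465 = -0.271604
e^{−rT} = 0.847371
N(−d₁) = 0.313533,  N(−d₂) = 0.607037
Put price V = K·e^{−rT}·N(−d₂) − S·N(−d₁) = 12.129213 − 6.794258 = 5.334955
ρ = −K·T·e^{−rT}·N(−d₂) = -30.116835

price = 5.334955
ρ = -30.116835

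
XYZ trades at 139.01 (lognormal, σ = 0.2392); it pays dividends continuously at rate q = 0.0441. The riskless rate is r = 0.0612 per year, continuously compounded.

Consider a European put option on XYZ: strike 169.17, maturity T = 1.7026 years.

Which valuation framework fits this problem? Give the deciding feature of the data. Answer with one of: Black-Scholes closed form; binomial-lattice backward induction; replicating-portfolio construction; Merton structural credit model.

framework: Black-Scholes closed form

Key observation: with XYZ following a GBM at constant σ and r, the European put struck at 169.17 prices in closed form — nothing here needs a stepwise model or a balance sheet.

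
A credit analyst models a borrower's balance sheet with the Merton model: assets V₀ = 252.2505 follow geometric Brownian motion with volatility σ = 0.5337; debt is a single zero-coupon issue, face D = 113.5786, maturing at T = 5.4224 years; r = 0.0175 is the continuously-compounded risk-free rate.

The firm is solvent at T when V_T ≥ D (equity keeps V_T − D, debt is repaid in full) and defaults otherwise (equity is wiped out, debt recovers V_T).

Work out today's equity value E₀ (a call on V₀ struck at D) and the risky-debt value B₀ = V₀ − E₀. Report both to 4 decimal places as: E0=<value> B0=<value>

Equity is a call on the firm's assets struck at D = 113.5786:
d₁ = [ln(V₀/D) + (r + σ²/2)T] / (σ√T)
   = [ln(252.2505/113.5786) + (0.0175 + 0.5·0.5337²)·5.4224] / (0.5337·√5.4224)
   = [0.797928 + 0.867139] / 1.242776 = 1.339795
d₂ = d₁ − σ√T = 1.339795 − 1.242776 = 0.097019
N(d₁) = 0.909844,  N(d₂) = 0.538644,  e^(−rT) = 0.909471
E₀ = V₀·N(d₁) − D·e^(−rT)·N(d₂)
   = 252.2505·0.909844 − 113.5786·0.909471·0.538644 = 173.868564
B₀ = V₀ − E₀ = 252.2505 − 173.868564 = 78.381936

E0=173.8686 B0=78.3819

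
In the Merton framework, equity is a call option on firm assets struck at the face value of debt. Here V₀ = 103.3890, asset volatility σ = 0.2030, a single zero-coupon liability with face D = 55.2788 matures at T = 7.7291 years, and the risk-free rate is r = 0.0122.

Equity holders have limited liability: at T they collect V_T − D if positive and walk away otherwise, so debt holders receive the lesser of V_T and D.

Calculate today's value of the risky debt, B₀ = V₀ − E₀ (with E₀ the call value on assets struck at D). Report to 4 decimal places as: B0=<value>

With assets at 103.3890 and a single debt payment of 55.2788 at 7.7291 years:
d₁ = [ln(V₀/D) + (r + σ²/2)T] / (σ√T)
   = [ln(103.3890/55.2788) + (0.0122 + 0.5·0.2030²)·7.7291] / (0.2030·√7.7291)
   = [0.626109 + 0.253549] / 0.564366 = 1.558668
d₂ = d₁ − σ√T = 1.558668 − 0.564366 = 0.994302
N(d₁) = 0.940462,  N(d₂) = 0.839962,  e^(−rT) = 0.910014
E₀ = V₀·N(d₁) − D·e^(−rT)·N(d₂)
   = 103.3890·0.940462 − 55.2788·0.910014·0.839962 = 54.979605
B₀ = V₀ − E₀ = 103.3890 − 54.979605 = 48.409395

B0=48.4094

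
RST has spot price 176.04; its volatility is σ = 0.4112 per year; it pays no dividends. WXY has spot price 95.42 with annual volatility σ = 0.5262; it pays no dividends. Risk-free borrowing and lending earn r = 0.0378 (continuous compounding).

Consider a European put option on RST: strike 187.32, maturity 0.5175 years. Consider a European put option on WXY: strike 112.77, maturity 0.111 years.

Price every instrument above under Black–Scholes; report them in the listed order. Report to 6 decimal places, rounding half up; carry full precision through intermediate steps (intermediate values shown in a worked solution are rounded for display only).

price(RST put K=187.32) = 25.191210
price(WXY put K=112.77) = 18.601425

[RST put K=187.32]
σ√T = 0.4112·√0.5175 = 0.295807
d₁ = (ln(S/K) + (r+σ²/2)T) / (σ√T) = (ln(176.04/187.32) + (0.0378+0.4112²/2)·0.5175) / 0.295807 = (-0.062107 + 0.063312) / 0.295807 = 0.004074
d₂ = d₁ − σ√T = 0.004074 − 0.295807 = -0.291733
e^{−rT} = 0.980629
N(−d₁) = 0.498375,  N(−d₂) = 0.614754
price = K·e^{−rT}·N(−d₂) − S·N(−d₁) = 112.925071 − 87.733861 = 25.191210
[WXY put K=112.77]
σ√T = 0.5262·√0.111 = 0.175312
d₁ = (ln(S/K) + (r+σ²/2)T) / (σ√T) = (ln(95.42/112.77) + (0.0378+0.5262²/2)·0.111) / 0.175312 = (-0.167062 + 0.019563) / 0.175312 = -0.841351
d₂ = d₁ − σ√T = -0.841351 − 0.175312 = -1.016663
e^{−rT} = 0.995813
N(−d₁) = 0.799924,  N(−d₂) = 0.845343
price = K·e^{−rT}·N(−d₂) − S·N(−d₁) = 94.930204 − 76.328778 = 18.601425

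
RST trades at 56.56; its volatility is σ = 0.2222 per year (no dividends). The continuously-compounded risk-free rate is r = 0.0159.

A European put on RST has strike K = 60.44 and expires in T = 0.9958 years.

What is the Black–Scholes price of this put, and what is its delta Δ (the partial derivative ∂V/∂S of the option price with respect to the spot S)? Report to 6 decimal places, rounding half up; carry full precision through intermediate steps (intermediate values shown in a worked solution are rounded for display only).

price = 6.719415
Δ = -0.546553

σ√T = 0.2222·√0.9958 = 0.221733
d₁ = (ln(S/K) + (r+σ²/2)T) / (σ√T) = (ln(56.56/60.44) + (0.0159+0.2222²/2)·0.9958) / 0.221733 = (-0.066349 + 0.040416) / 0.221733 = -0.116957
d₂ = d₁ − σ√T = -0.116957 − 0.221733 = -0.338690
e^{−rT} = 0.984291
N(−d₁) = 0.546553,  N(−d₂) = 0.632578
Put price V = K·e^{−rT}·N(−d₂) − S·N(−d₁) = 37.632443 − 30.913029 = 6.719415
Δ = −N(−d₁) = -0.546553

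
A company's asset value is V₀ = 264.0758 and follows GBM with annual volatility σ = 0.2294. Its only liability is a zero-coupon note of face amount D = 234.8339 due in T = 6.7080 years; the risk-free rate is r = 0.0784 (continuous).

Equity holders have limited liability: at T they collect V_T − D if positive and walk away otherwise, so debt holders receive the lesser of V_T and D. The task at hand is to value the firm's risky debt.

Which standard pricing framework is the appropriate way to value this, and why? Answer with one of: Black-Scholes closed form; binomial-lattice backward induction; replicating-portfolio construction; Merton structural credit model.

Key observation: the question is about default risk generated by asset-value dynamics against a debt face of 234.8339 — the structural framework prices exactly that.

framework: Merton structural credit model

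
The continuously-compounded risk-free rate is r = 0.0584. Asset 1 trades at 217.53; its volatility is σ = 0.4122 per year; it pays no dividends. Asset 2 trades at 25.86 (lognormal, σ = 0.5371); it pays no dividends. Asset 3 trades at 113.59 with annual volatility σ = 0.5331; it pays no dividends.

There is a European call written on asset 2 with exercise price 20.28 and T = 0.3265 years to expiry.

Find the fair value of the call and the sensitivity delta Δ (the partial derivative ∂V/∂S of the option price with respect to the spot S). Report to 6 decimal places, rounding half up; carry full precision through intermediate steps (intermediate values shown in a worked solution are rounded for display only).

σ√T = 0.5371·√0.3265 = 0.306900
d₁ = (ln(S/K) + (r+σ²/2)T) / (σ√T) = (ln(25.86/20.28) + (0.0584+0.5371²/2)·0.3265) / 0.306900 = (0.243062 + 0.066161) / 0.306900 = 1.007571
d₂ = d₁ − σ√T = 1.007571 − 0.306900 = 0.700672
e^{−rT} = 0.981113
N(d₁) = 0.843170,  N(d₂) = 0.758246
Call price V = S·N(d₁) − K·e^{−rT}·N(d₂) = 21.804373 − 15.086799 = 6.717574
Δ = N(d₁) = 0.843170

price = 6.717574
Δ = 0.843170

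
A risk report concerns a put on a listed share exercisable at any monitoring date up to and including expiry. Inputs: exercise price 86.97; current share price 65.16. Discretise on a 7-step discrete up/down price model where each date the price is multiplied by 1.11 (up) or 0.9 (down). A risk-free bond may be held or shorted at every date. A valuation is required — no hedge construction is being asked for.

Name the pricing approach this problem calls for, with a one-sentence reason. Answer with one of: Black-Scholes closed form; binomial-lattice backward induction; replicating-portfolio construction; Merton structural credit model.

framework: binomial-lattice backward induction

Key observation: the put (strike 86.97 on spot 65.16) is American-style on a 7-step discrete price model, so the early-exercise decision at every node requires stepwise backward valuation — a closed form cannot price the exercise right.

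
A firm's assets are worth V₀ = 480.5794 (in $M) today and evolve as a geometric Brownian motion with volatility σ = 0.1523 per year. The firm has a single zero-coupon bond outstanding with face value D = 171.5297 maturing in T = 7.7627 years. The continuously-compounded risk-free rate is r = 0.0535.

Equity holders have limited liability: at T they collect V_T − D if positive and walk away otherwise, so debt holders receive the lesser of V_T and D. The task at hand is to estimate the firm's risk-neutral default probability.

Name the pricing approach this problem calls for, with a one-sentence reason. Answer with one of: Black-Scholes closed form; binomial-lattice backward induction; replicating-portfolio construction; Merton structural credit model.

Key observation: the question is about default risk generated by asset-value dynamics against a debt face of 171.5297 — the structural framework prices exactly that.

framework: Merton structural credit model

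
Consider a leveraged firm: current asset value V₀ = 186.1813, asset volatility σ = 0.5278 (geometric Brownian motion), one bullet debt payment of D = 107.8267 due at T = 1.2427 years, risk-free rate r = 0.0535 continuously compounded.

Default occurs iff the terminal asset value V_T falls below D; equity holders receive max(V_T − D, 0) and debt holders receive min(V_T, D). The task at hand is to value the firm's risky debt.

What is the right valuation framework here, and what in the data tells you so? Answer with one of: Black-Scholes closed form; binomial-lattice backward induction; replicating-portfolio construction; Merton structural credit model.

Key observation: a levered firm with one bullet debt due at 1.2427 years is the canonical structural-credit setup: equity is a call on the firm's assets struck at the face value.

framework: Merton structural credit model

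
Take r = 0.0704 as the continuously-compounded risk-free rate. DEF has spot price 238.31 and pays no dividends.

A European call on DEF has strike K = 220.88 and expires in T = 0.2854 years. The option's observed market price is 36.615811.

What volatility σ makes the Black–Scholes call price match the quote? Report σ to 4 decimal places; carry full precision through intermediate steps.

sigma = 0.5002

At σ = 0.5002 the Black–Scholes value reproduces the quote:
σ√T = 0.5002·√0.2854 = 0.267221
d₁ = (ln(S/K) + (r+σ²/2)T) / (σ√T) = (ln(238.31/220.88) + (0.0704+0.5002²/2)·0.2854) / 0.267221 = (0.075953 + 0.055796) / 0.267221 = 0.493032
d₂ = d₁ − σ√T = 0.493032 − 0.267221 = 0.225811
e^{−rT} = 0.980108
N(d₁) = 0.689005,  N(d₂) = 0.589326
V = S·N(d₁) − K·e^{−rT}·N(d₂) = 164.196770 − 127.580959 = 36.615811 (the observed quote) — the price is monotone increasing in volatility, hence this σ is the only solution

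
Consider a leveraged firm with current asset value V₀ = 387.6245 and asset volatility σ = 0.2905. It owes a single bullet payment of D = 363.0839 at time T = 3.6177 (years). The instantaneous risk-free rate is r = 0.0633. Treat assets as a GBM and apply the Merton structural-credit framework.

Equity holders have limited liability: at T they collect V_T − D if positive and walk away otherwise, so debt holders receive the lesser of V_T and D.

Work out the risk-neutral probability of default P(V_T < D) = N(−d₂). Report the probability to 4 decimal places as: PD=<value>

PD=0.3988

Work the structural quantities from V₀ = 387.6245 against face 363.0839:
d₁ = [ln(V₀/D) + (r + σ²/2)T] / (σ√T)
   = [ln(387.6245/363.0839) + (0.0633 + 0.5·0.2905²)·3.6177] / (0.2905·√3.6177)
   = [0.065403 + 0.381650] / 0.552538 = 0.809089
d₂ = d₁ − σ√T = 0.809089 − 0.552538 = 0.256551
risk-neutral PD = N(−d₂) = N(-0.256551) = 0.398763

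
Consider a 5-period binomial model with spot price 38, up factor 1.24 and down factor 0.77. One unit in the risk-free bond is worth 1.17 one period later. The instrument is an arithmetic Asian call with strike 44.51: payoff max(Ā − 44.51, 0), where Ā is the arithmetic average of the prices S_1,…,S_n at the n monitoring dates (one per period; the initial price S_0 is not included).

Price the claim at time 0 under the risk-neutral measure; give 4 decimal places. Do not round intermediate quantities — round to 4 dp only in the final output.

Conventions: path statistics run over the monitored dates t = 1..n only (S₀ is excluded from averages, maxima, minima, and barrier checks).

price = 8.5740

Risk-neutral up-probability p* = (R−d)/(u−d) = (1.17−0.77)/(1.24−0.77) = 0.8511; the claim prices as the p*-weighted sum of path payoffs discounted by R^5.
Enumerate all 2^5 = 32 price paths (U = up ×1.24, D = down ×0.77); each path with k up-moves has probability p*^k·(1−p*)^(5−k).
DDDDD: Ā=18.5565, payoff=0.0000, prob=0.000073
UDDDD: Ā=29.8832, payoff=0.0000, prob=0.000419
DUDDD: Ā=26.3112, payoff=0.0000, prob=0.000419
UUDDD: Ā=42.3712, payoff=0.0000, prob=0.002393
DDUDD: Ā=23.5607, payoff=0.0000, prob=0.000419
UDUDD: Ā=37.9419, payoff=0.0000, prob=0.002393
DUUDD: Ā=34.3699, payoff=0.0000, prob=0.002393
UUUDD: Ā=55.3490, payoff=10.8390, prob=0.013674
DDDUD: Ā=21.4429, payoff=0.0000, prob=0.000419
UDDUD: Ā=34.5314, payoff=0.0000, prob=0.002393
DUDUD: Ā=30.9594, payoff=0.0000, prob=0.002393
UUDUD: Ā=49.8567, payoff=5.3467, prob=0.013674
DDUUD: Ā=28.2090, payoff=0.0000, prob=0.002393
UDUUD: Ā=45.4274, payoff=0.9174, prob=0.013674
DUUUD: Ā=41.8554, payoff=0.0000, prob=0.013674
UUUUD: Ā=67.4035, payoff=22.8935, prob=0.078136
DDDDU: Ā=19.8121, payoff=0.0000, prob=0.000419
UDDDU: Ā=31.9053, payoff=0.0000, prob=0.002393
DUDDU: Ā=28.3333, payoff=0.0000, prob=0.002393
UUDDU: Ā=45.6276, payoff=1.1176, prob=0.013674
DDUDU: Ā=25.5828, payoff=0.0000, prob=0.002393
UDUDU: Ā=41.1983, payoff=0.0000, prob=0.013674
DUUDU: Ā=37.6263, payoff=0.0000, prob=0.013674
UUUDU: Ā=60.5930, payoff=16.0830, prob=0.078136
DDDUU: Ā=23.4650, payoff=0.0000, prob=0.002393
UDDUU: Ā=37.7878, payoff=0.0000, prob=0.013674
DUDUU: Ā=34.2158, payoff=0.0000, prob=0.013674
UUDUU: Ā=55.1007, payoff=10.5907, prob=0.078136
DDUUU: Ā=31.4653, payoff=0.0000, prob=0.013674
UDUUU: Ā=50.6715, payoff=6.1615, prob=0.078136
DUUUU: Ā=47.0995, payoff=2.5895, prob=0.078136
UUUUU: Ā=75.8485, payoff=31.3385, prob=0.446489
Price = Σ prob·payoff / R^5 = 18.798152 / 2.192448 = 8.5740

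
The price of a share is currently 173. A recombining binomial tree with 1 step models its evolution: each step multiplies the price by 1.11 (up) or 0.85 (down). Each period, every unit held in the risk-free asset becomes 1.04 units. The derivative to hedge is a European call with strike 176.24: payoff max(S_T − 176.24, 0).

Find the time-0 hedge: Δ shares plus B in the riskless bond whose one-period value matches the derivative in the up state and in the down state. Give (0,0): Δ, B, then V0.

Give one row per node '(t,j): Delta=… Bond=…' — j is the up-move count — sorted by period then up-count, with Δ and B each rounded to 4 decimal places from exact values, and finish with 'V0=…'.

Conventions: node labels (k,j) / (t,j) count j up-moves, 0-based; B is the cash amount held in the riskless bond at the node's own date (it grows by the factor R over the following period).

Under the risk-neutral measure, an up-move has probability p* = (R−d)/(u−d) = 0.7308 and values discount at R = 1.04.
At maturity the claim pays: V(1,0)=0.0000, V(1,1)=15.7900
Node (0,0) S=173.0000: V=(p*·15.7900+(1−p*)·0.0000)/1.04=11.0950; Δ=(15.7900−0.0000)/(192.0300−147.0500)=0.3510; B=V−Δ·S=-49.6357
As a check, the time-0 holding Δ(0,0)·S0 + B(0,0) comes to 11.0950 — exactly V0.

(0,0): Delta=0.3510 Bond=-49.6357
V0=11.0950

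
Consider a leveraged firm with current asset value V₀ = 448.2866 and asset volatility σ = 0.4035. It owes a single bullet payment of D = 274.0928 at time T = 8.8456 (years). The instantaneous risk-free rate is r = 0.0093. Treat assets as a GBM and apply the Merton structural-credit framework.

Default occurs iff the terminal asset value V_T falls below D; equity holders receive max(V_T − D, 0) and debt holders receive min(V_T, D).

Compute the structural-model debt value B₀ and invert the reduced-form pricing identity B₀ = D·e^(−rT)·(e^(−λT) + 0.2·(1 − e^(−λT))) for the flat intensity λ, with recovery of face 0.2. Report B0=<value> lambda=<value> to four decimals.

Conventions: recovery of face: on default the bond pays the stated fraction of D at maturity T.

Equity is a call on the firm's assets struck at D = 274.0928:
d₁ = [ln(V₀/D) + (r + σ²/2)T] / (σ√T)
   = [ln(448.2866/274.0928) + (0.0093 + 0.5·0.4035²)·8.8456] / (0.4035·√8.8456)
   = [0.491966 + 0.802350] / 1.200072 = 1.078532
d₂ = d₁ − σ√T = 1.078532 − 1.200072 = -0.121539
N(d₁) = 0.859602,  N(d₂) = 0.451632,  e^(−rT) = 0.921029
E₀ = V₀·N(d₁) − D·e^(−rT)·N(d₂)
   = 448.2866·0.859602 − 274.0928·0.921029·0.451632 = 271.334723
B₀ = V₀ − E₀ = 448.2866 − 271.334723 = 176.951877
e^(−λT) = (B₀·e^(rT)/D − 0.2)/(1 − 0.2) = (176.9519·1.085742/274.0928 − 0.2)/0.8 = 0.62618225
λ = −ln(0.62618225)/8.8456 = 0.052921

B0=176.9519 lambda=0.0529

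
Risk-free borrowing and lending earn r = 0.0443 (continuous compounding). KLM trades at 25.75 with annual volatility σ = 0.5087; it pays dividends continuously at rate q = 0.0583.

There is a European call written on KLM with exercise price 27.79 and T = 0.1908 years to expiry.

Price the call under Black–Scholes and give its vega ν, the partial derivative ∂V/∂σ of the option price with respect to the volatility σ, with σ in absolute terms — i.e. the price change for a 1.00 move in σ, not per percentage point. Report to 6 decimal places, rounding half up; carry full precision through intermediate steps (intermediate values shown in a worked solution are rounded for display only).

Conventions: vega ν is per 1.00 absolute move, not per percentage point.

σ√T = 0.5087·√0.1908 = 0.222204
d₁ = (ln(S/K) + (r−q+σ²/2)T) / (σ√T) = (ln(25.75/27.79) + (0.0443−0.0583+0.5087²/2)·0.1908) / 0.222204 = (-0.076242 + 0.022016) / 0.222204 = -0.244036
d₂ = d₁ − σ√T = -0.244036 − 0.222204 = -0.466239
e^{−rT} = 0.991583
e^{−qT} = 0.988938
N(d₁) = 0.403602,  N(d₂) = 0.320522
Call price V = S·e^{−qT}·N(d₁) − K·e^{−rT}·N(d₂) = 10.277775 − 8.832338 = 1.445437
φ(d₁) = (1/√(2π))·e^{−d₁²/2} = 0.387238
ν = S·e^{−qT}·φ(d₁)·√T = 4.307385

price = 1.445437
ν = 4.307385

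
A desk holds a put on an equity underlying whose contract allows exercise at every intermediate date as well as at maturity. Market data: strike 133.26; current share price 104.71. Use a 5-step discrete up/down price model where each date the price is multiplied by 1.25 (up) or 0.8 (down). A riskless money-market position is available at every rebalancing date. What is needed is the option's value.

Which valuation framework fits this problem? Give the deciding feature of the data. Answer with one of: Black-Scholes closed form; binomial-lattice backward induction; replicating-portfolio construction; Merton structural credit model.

Key observation: with exercise allowed before expiry on a discrete up/down model (5 steps from spot 104.71), the strike-133.26 put's value must be rolled back through the tree testing early exercise at each node.

framework: binomial-lattice backward induction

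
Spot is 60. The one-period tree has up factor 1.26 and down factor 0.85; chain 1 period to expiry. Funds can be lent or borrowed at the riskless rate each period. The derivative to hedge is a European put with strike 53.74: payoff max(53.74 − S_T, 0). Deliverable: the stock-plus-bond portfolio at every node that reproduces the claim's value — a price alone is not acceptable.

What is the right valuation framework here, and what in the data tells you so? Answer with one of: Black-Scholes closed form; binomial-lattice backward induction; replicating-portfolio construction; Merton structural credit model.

Key observation: a price alone would not answer the question — the per-node share/bond construction on the spot-60, 1.26/0.85 tree is required, and only the replicating-portfolio method yields it.

framework: replicating-portfolio construction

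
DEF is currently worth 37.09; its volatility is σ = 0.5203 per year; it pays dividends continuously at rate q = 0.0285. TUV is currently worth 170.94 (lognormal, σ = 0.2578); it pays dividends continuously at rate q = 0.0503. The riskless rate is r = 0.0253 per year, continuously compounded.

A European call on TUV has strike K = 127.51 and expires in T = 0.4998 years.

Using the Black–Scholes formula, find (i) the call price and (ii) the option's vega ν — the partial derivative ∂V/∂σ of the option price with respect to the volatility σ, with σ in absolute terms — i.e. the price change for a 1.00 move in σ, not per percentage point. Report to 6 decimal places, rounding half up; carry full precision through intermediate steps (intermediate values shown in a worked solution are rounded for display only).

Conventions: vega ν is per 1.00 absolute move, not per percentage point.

price = 41.492613
ν = 12.436392

σ√T = 0.2578·√0.4998 = 0.182256
d₁ = (ln(S/K) + (r−q+σ²/2)T) / (σ√T) = (ln(170.94/127.51) + (0.0253−0.0503+0.2578²/2)·0.4998) / 0.182256 = (0.293118 + 0.004114) / 0.182256 = 1.630849
d₂ = d₁ − σ√T = 1.630849 − 0.182256 = 1.448593
e^{−rT} = 0.987435
e^{−qT} = 0.975173
N(d₁) = 0.948539,  N(d₂) = 0.926274
Call price V = S·e^{−qT}·N(d₁) − K·e^{−rT}·N(d₂) = 158.117773 − 116.625160 = 41.492613
φ(d₁) = (1/√(2π))·e^{−d₁²/2} = 0.105529
ν = S·e^{−qT}·φ(d₁)·√T = 12.436392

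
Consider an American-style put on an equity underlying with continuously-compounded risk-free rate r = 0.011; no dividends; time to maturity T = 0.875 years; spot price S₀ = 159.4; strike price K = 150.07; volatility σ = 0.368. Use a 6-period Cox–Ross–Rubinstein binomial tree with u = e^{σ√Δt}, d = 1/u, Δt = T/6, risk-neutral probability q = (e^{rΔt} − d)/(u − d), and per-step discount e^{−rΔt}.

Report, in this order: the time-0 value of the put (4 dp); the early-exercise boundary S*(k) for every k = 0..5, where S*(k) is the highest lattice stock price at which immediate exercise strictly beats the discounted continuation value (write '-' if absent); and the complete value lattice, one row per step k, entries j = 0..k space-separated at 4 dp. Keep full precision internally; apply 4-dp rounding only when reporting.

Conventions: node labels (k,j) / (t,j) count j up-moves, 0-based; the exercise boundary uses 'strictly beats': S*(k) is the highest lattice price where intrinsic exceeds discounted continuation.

price = 16.4157
boundary = - - - - 90.8571 104.5661
tree:
16.4157
24.0264 7.9107
33.9861 12.9050 2.3197
46.0650 20.5149 4.3889 0.0000
59.2129 31.4325 8.3040 0.0000 0.0000
71.1247 45.5039 15.7113 0.0000 0.0000 0.0000
81.4748 59.2129 29.7263 0.0000 0.0000 0.0000 0.0000

Δt=0.14583  u=1.15089  d=0.86890  q=0.47062  discount=0.99840
step 6 (expiry): payoffs max(K−S,0) = 81.4748 59.2129 29.7263 0.0000 0.0000 0.0000 0.0000
step 5: (k=5,j=0): S=78.9453, K−S=71.1247, hold=70.8842 ⇒ V=71.1247 exercise | (k=5,j=1): S=104.5661, K−S=45.5039, hold=45.2633 ⇒ V=45.5039 exercise | (k=5,j=2): S=138.5020, K−S=11.5680, hold=15.7113 ⇒ V=15.7113 continue | (k=5,j=3): S=183.4513, K−S=0.0000, hold=0.0000 ⇒ V=0.0000 continue | (k=5,j=4): S=242.9884, K−S=0.0000, hold=0.0000 ⇒ V=0.0000 continue | (k=5,j=5): S=321.8477, K−S=0.0000, hold=0.0000 ⇒ V=0.0000 continue  boundary S*=104.5661
step 4: (k=4,j=0): S=90.8571, K−S=59.2129, hold=58.9724 ⇒ V=59.2129 exercise | (k=4,j=1): S=120.3437, K−S=29.7263, hold=31.4325 ⇒ V=31.4325 continue | (k=4,j=2): S=159.4000, K−S=0.0000, hold=8.3040 ⇒ V=8.3040 continue | (k=4,j=3): S=211.1316, K−S=0.0000, hold=0.0000 ⇒ V=0.0000 continue | (k=4,j=4): S=279.6520, K−S=0.0000, hold=0.0000 ⇒ V=0.0000 continue  boundary S*=90.8571
step 3: (k=3,j=0): S=104.5661, K−S=45.5039, hold=46.0650 ⇒ V=46.0650 continue | (k=3,j=1): S=138.5020, K−S=11.5680, hold=20.5149 ⇒ V=20.5149 continue | (k=3,j=2): S=183.4513, K−S=0.0000, hold=4.3889 ⇒ V=4.3889 continue | (k=3,j=3): S=242.9884, K−S=0.0000, hold=0.0000 ⇒ V=0.0000 continue  boundary S*=-
step 2: (k=2,j=0): S=120.3437, K−S=29.7263, hold=33.9861 ⇒ V=33.9861 continue | (k=2,j=1): S=159.4000, K−S=0.0000, hold=12.9050 ⇒ V=12.9050 continue | (k=2,j=2): S=211.1316, K−S=0.0000, hold=2.3197 ⇒ V=2.3197 continue  boundary S*=-
step 1: (k=1,j=0): S=138.5020, K−S=11.5680, hold=24.0264 ⇒ V=24.0264 continue | (k=1,j=1): S=183.4513, K−S=0.0000, hold=7.9107 ⇒ V=7.9107 continue  boundary S*=-
step 0: (k=0,j=0): S=159.4000, K−S=0.0000, hold=16.4157 ⇒ V=16.4157 continue  boundary S*=-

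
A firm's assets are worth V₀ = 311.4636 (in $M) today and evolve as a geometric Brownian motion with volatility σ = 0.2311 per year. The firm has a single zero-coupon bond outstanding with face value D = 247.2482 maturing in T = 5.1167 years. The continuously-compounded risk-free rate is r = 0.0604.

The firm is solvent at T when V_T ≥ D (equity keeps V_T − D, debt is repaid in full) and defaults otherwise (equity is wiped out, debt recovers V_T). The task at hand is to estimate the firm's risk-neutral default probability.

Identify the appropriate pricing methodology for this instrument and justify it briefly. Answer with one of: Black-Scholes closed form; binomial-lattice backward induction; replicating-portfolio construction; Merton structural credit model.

framework: Merton structural credit model

Key observation: assets follow a GBM and default happens iff V_T < 247.2482; valuing claims on that split (equity as a call, risky debt as the residual) is the structural model's definition.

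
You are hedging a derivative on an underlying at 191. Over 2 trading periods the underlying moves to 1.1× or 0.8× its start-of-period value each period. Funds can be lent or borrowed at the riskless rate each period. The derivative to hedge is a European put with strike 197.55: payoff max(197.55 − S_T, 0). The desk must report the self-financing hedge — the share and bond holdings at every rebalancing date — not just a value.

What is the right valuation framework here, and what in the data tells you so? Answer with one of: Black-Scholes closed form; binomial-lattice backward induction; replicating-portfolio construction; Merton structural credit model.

framework: replicating-portfolio construction

Key observation: the task asks for the hedge itself — share and bond holdings at every node of the 2-period tree on spot 191 with factors 1.1/0.8 — which is exactly what the replicating-portfolio construction produces.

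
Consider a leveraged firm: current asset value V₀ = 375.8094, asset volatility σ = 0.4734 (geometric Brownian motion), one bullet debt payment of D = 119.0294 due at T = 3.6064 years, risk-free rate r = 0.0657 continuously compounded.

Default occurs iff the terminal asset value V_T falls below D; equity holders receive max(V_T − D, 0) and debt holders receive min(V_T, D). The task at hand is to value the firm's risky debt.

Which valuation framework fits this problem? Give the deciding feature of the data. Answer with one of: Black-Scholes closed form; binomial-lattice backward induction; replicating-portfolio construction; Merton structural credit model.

framework: Merton structural credit model

Key observation: assets follow a GBM and default happens iff V_T < 119.0294; valuing claims on that split (equity as a call, risky debt as the residual) is the structural model's definition.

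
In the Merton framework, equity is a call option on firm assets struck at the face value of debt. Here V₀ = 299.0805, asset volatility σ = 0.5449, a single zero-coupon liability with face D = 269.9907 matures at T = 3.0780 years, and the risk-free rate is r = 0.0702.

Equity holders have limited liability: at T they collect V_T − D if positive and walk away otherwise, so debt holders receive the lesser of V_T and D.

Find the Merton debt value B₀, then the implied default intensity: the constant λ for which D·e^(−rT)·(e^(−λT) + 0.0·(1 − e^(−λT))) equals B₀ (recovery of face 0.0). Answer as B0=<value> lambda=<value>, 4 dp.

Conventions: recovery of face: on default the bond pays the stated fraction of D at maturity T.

B0=158.6374 lambda=0.1026

Apply the equity-as-call identities (strike 269.9907, horizon 3.0780 years):
d₁ = [ln(V₀/D) + (r + σ²/2)T] / (σ√T)
   = [ln(299.0805/269.9907) + (0.0702 + 0.5·0.5449²)·3.0780] / (0.5449·√3.0780)
   = [0.102325 + 0.673029] / 0.955985 = 0.811053
d₂ = d₁ − σ√T = 0.811053 − 0.955985 = -0.144932
N(d₁) = 0.791332,  N(d₂) = 0.442382,  e^(−rT) = 0.805674
E₀ = V₀·N(d₁) − D·e^(−rT)·N(d₂)
   = 299.0805·0.791332 − 269.9907·0.805674·0.442382 = 140.443066
B₀ = V₀ − E₀ = 299.0805 − 140.443066 = 158.637434
e^(−λT) = (B₀·e^(rT)/D − 0)/(1 − 0) = (158.6374·1.241196/269.9907 − 0)/1 = 0.72928490
λ = −ln(0.72928490)/3.0780 = 0.102564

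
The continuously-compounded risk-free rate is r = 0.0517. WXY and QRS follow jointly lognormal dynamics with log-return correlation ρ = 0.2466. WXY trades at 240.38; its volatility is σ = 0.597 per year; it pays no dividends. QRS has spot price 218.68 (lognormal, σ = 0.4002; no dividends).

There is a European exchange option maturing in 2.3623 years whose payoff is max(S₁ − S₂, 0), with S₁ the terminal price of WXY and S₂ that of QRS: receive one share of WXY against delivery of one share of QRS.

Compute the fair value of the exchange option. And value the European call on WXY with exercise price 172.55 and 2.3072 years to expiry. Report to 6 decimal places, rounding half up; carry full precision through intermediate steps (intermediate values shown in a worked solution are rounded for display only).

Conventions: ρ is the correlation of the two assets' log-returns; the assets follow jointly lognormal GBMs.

σ_eff = √(σ₁² + σ₂² − 2ρσ₁σ₂) = √(0.597² + 0.4002² − 2·0.2466·0.597·0.4002) = 0.631454
d₁ = (ln(S₁/S₂) + (q₂ − q₁ + σ_eff²/2)T) / (σ_eff√T) = (ln(240.38/218.68) + (0.0 − 0.0 + 0.199367)·2.3623) / 0.970530 = 0.582750
d₂ = d₁ − σ_eff√T = 0.582750 − 0.970530 = -0.387781
N(d₁) = 0.719969,  N(d₂) = 0.349089
V = S₁·e^{−q₁T}·N(d₁) − S₂·e^{−q₂T}·N(d₂) = 173.066160 − 76.338806 = 96.727355
[vanilla: WXY call K=172.55]
σ√T = 0.597·√2.3072 = 0.906811
d₁ = (ln(S/K) + (r+σ²/2)T) / (σ√T) = (ln(240.38/172.55) + (0.0517+0.597²/2)·2.3072) / 0.906811 = (0.331534 + 0.530436) / 0.906811 = 0.950550
d₂ = d₁ − σ√T = 0.950550 − 0.906811 = 0.043739
e^{−rT} = 0.887557
N(d₁) = 0.829084,  N(d₂) = 0.517444
price = S·N(d₁) − K·e^{−rT}·N(d₂) = 199.295114 − 79.245465 = 120.049649

exchange price = 96.727355
price(WXY call K=172.55) = 120.049649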